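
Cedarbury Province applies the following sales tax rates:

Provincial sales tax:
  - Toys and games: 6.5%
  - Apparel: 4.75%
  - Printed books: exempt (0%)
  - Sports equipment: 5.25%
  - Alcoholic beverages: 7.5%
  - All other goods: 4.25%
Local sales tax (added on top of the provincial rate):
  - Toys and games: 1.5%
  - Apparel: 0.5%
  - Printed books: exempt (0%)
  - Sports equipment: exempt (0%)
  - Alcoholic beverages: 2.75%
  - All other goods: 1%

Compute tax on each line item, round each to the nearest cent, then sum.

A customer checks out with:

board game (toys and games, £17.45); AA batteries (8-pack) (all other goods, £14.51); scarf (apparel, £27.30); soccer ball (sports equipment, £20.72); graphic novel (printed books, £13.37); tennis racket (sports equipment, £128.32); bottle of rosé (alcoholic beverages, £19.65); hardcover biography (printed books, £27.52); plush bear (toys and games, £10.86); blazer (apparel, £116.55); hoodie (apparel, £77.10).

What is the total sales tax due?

£24.47

Board game £17.45: toys and games → 6.5% + 1.5% local = 8% → £1.40
AA batteries (8-pack) £14.51: all other goods → 4.25% + 1% local = 5.25% → £0.76
Scarf £27.30: apparel → 4.75% + 0.5% local = 5.25% → £1.43
Soccer ball £20.72: sports equipment → 5.25% + 0% local = 5.25% → £1.09
Graphic novel £13.37: printed books → 0% + 0% local = 0% → £0.00
Tennis racket £128.32: sports equipment → 5.25% + 0% local = 5.25% → £6.74
Bottle of rosé £19.65: alcoholic beverages → 7.5% + 2.75% local = 10.25% → £2.01
Hardcover biography £27.52: printed books → 0% + 0% local = 0% → £0.00
Plush bear £10.86: toys and games → 6.5% + 1.5% local = 8% → £0.87
Blazer £116.55: apparel → 4.75% + 0.5% local = 5.25% → £6.12
Hoodie £77.10: apparel → 4.75% + 0.5% local = 5.25% → £4.05
Total tax = £1.40 + £0.76 + £1.43 + £1.09 + £6.74 + £2.01 + £0.87 + £6.12 + £4.05 = £24.47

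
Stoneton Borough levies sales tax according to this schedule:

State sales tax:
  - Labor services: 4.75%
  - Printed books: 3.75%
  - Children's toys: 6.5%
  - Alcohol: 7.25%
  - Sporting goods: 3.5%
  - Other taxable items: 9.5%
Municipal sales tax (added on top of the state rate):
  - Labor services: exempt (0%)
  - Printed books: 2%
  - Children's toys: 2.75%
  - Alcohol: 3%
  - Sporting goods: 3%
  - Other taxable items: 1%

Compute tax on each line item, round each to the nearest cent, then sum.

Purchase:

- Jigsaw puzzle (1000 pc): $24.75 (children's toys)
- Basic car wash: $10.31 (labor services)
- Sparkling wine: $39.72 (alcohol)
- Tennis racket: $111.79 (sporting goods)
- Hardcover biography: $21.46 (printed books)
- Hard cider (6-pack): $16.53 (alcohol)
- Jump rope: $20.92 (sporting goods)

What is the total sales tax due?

Jigsaw puzzle (1000 pc) $24.75: children's toys → 6.5% + 2.75% municipal = 9.25% → $2.29
Basic car wash $10.31: labor services → 4.75% + 0% municipal = 4.75% → $0.49
Sparkling wine $39.72: alcohol → 7.25% + 3% municipal = 10.25% → $4.07
Tennis racket $111.79: sporting goods → 3.5% + 3% municipal = 6.5% → $7.27
Hardcover biography $21.46: printed books → 3.75% + 2% municipal = 5.75% → $1.23
Hard cider (6-pack) $16.53: alcohol → 7.25% + 3% municipal = 10.25% → $1.69
Jump rope $20.92: sporting goods → 3.5% + 3% municipal = 6.5% → $1.36
Total tax = $2.29 + $0.49 + $4.07 + $7.27 + $1.23 + $1.69 + $1.36 = $18.40

$18.40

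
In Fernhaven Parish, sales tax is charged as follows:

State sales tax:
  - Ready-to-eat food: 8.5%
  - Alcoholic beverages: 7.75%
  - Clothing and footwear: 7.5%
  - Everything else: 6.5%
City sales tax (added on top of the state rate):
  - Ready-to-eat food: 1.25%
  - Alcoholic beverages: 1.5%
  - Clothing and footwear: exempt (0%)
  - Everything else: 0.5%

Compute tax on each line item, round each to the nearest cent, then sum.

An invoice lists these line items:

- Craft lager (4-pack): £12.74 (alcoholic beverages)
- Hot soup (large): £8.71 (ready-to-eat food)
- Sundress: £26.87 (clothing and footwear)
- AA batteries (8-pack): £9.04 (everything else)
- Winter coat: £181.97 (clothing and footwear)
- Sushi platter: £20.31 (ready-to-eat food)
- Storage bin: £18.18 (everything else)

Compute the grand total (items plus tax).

£299.40

Craft lager (4-pack) £12.74: alcoholic beverages → 7.75% + 1.5% city = 9.25% → £1.18
Hot soup (large) £8.71: ready-to-eat food → 8.5% + 1.25% city = 9.75% → £0.85
Sundress £26.87: clothing and footwear → 7.5% + 0% city = 7.5% → £2.02
AA batteries (8-pack) £9.04: everything else → 6.5% + 0.5% city = 7% → £0.63
Winter coat £181.97: clothing and footwear → 7.5% + 0% city = 7.5% → £13.65
Sushi platter £20.31: ready-to-eat food → 8.5% + 1.25% city = 9.75% → £1.98
Storage bin £18.18: everything else → 6.5% + 0.5% city = 7% → £1.27
Subtotal = £277.82; tax = £21.58; total due = £299.40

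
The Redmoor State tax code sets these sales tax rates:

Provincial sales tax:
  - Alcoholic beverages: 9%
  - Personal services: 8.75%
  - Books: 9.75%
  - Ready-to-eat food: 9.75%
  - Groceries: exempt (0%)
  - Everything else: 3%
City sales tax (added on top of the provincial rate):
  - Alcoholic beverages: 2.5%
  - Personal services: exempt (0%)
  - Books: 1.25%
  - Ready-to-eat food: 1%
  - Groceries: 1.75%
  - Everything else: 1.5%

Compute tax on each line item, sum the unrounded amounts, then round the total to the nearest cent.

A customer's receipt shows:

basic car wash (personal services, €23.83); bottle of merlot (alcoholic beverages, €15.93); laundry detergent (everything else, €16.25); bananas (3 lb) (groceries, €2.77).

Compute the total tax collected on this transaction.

Basic car wash €23.83: personal services → 8.75% + 0% city = 8.75% → €2.085125
Bottle of merlot €15.93: alcoholic beverages → 9% + 2.5% city = 11.5% → €1.83195
Laundry detergent €16.25: everything else → 3% + 1.5% city = 4.5% → €0.73125
Bananas (3 lb) €2.77: groceries → 0% + 1.75% city = 1.75% → €0.048475
Unrounded tax sum = €4.6968 → €4.70

€4.70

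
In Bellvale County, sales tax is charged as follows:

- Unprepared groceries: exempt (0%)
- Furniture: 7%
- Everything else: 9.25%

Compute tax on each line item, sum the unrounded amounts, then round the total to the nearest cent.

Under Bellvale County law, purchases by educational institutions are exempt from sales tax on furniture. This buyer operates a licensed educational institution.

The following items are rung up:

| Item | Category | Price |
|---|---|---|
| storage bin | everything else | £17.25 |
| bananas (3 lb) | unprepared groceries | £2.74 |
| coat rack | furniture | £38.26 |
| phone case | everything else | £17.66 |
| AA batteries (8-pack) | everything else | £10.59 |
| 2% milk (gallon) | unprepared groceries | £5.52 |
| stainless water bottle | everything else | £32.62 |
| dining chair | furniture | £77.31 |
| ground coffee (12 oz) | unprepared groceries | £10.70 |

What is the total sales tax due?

£7.23

Storage bin £17.25: everything else → 9.25% → £1.595625
Bananas (3 lb) £2.74: unprepared groceries → 0% → £0.00
Coat rack £38.26: furniture, buyer-exempt → 0% → £0.00
Phone case £17.66: everything else → 9.25% → £1.63355
AA batteries (8-pack) £10.59: everything else → 9.25% → £0.979575
2% milk (gallon) £5.52: unprepared groceries → 0% → £0.00
Stainless water bottle £32.62: everything else → 9.25% → £3.01735
Dining chair £77.31: furniture, buyer-exempt → 0% → £0.00
Ground coffee (12 oz) £10.70: unprepared groceries → 0% → £0.00
Unrounded tax sum = £7.2261 → £7.23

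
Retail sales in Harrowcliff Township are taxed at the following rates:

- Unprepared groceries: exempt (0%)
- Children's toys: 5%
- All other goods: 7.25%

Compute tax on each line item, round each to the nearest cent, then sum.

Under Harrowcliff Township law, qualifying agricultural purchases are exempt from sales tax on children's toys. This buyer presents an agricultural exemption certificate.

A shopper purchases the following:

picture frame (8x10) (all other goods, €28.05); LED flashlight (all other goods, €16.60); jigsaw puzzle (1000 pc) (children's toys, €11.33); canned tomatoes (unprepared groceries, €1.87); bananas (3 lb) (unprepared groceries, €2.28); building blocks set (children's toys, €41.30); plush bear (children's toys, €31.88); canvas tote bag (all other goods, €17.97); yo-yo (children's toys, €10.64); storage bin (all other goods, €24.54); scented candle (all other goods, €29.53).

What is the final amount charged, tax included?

Picture frame (8x10) €28.05: all other goods → 7.25% → €2.03
LED flashlight €16.60: all other goods → 7.25% → €1.20
Jigsaw puzzle (1000 pc) €11.33: children's toys, buyer-exempt → 0% → €0.00
Canned tomatoes €1.87: unprepared groceries → 0% → €0.00
Bananas (3 lb) €2.28: unprepared groceries → 0% → €0.00
Building blocks set €41.30: children's toys, buyer-exempt → 0% → €0.00
Plush bear €31.88: children's toys, buyer-exempt → 0% → €0.00
Canvas tote bag €17.97: all other goods → 7.25% → €1.30
Yo-yo €10.64: children's toys, buyer-exempt → 0% → €0.00
Storage bin €24.54: all other goods → 7.25% → €1.78
Scented candle €29.53: all other goods → 7.25% → €2.14
Subtotal = €215.99; tax = €8.45; total due = €224.44

€224.44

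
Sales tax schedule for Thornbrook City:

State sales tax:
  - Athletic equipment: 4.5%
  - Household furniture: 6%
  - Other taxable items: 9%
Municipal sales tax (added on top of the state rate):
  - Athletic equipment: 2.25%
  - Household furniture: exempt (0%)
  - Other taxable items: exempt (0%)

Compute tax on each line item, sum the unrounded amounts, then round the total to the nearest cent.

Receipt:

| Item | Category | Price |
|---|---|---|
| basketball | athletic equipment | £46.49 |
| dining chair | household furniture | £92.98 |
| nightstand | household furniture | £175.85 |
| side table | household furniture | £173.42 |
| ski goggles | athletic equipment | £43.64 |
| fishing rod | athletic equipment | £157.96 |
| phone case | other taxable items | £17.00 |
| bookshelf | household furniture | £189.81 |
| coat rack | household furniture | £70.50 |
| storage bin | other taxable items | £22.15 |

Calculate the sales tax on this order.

£62.42

Basketball £46.49: athletic equipment → 4.5% + 2.25% municipal = 6.75% → £3.138075
Dining chair £92.98: household furniture → 6% + 0% municipal = 6% → £5.5788
Nightstand £175.85: household furniture → 6% + 0% municipal = 6% → £10.551
Side table £173.42: household furniture → 6% + 0% municipal = 6% → £10.4052
Ski goggles £43.64: athletic equipment → 4.5% + 2.25% municipal = 6.75% → £2.9457
Fishing rod £157.96: athletic equipment → 4.5% + 2.25% municipal = 6.75% → £10.6623
Phone case £17.00: other taxable items → 9% + 0% municipal = 9% → £1.53
Bookshelf £189.81: household furniture → 6% + 0% municipal = 6% → £11.3886
Coat rack £70.50: household furniture → 6% + 0% municipal = 6% → £4.23
Storage bin £22.15: other taxable items → 9% + 0% municipal = 9% → £1.9935
Unrounded tax sum = £62.423175 → £62.42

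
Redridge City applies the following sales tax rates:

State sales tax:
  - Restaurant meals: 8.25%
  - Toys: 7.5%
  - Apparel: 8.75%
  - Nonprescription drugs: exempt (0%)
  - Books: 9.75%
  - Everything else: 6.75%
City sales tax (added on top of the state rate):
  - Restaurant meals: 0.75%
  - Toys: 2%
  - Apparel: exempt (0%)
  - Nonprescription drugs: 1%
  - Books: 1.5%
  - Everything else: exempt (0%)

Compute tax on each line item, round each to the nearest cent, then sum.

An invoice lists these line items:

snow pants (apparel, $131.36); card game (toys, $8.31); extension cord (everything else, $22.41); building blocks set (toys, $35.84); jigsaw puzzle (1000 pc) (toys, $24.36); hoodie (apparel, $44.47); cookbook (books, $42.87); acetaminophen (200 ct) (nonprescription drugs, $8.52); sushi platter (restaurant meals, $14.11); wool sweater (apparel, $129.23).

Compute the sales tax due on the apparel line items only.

$26.69

Snow pants $131.36: apparel → 8.75% + 0% city = 8.75% → $11.49
Hoodie $44.47: apparel → 8.75% + 0% city = 8.75% → $3.89
Wool sweater $129.23: apparel → 8.75% + 0% city = 8.75% → $11.31
Tax on apparel = $11.49 + $3.89 + $11.31 = $26.69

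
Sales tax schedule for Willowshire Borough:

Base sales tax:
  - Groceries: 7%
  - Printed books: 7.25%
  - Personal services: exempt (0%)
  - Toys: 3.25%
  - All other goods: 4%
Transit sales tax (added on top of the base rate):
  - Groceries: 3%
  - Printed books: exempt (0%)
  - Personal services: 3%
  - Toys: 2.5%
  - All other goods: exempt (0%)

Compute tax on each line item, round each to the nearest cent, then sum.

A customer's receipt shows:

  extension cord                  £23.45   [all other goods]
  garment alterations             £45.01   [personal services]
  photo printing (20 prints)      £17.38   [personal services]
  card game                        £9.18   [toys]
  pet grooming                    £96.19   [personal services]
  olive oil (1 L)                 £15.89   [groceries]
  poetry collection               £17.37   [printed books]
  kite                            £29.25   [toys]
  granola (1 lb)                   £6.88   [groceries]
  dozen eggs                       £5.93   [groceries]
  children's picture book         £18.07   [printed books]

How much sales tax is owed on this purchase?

£13.35

Extension cord £23.45: all other goods → 4% + 0% transit = 4% → £0.94
Garment alterations £45.01: personal services → 0% + 3% transit = 3% → £1.35
Photo printing (20 prints) £17.38: personal services → 0% + 3% transit = 3% → £0.52
Card game £9.18: toys → 3.25% + 2.5% transit = 5.75% → £0.53
Pet grooming £96.19: personal services → 0% + 3% transit = 3% → £2.89
Olive oil (1 L) £15.89: groceries → 7% + 3% transit = 10% → £1.59
Poetry collection £17.37: printed books → 7.25% + 0% transit = 7.25% → £1.26
Kite £29.25: toys → 3.25% + 2.5% transit = 5.75% → £1.68
Granola (1 lb) £6.88: groceries → 7% + 3% transit = 10% → £0.69
Dozen eggs £5.93: groceries → 7% + 3% transit = 10% → £0.59
Children's picture book £18.07: printed books → 7.25% + 0% transit = 7.25% → £1.31
Total tax = £0.94 + £1.35 + £0.52 + £0.53 + £2.89 + £1.59 + £1.26 + £1.68 + £0.69 + £0.59 + £1.31 = £13.35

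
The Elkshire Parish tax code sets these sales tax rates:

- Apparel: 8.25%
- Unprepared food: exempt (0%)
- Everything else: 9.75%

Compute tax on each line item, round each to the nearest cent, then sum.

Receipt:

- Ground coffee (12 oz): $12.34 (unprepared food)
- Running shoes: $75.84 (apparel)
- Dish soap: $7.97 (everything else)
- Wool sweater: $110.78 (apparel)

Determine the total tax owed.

$16.18

Ground coffee (12 oz) $12.34: unprepared food → 0% → $0.00
Running shoes $75.84: apparel → 8.25% → $6.26
Dish soap $7.97: everything else → 9.75% → $0.78
Wool sweater $110.78: apparel → 8.25% → $9.14
Total tax = $6.26 + $0.78 + $9.14 = $16.18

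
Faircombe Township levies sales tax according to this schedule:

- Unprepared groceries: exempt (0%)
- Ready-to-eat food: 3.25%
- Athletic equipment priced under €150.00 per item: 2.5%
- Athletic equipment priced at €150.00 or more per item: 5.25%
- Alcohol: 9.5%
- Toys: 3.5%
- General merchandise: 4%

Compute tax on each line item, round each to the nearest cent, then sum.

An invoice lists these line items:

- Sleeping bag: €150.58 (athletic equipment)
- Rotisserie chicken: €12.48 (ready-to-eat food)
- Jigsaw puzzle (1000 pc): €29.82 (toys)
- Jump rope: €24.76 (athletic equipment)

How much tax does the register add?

Sleeping bag €150.58: athletic equipment, €150.00 or more → 5.25% → €7.91
Rotisserie chicken €12.48: ready-to-eat food → 3.25% → €0.41
Jigsaw puzzle (1000 pc) €29.82: toys → 3.5% → €1.04
Jump rope €24.76: athletic equipment, under €150.00 → 2.5% → €0.62
Total tax = €7.91 + €0.41 + €1.04 + €0.62 = €9.98

€9.98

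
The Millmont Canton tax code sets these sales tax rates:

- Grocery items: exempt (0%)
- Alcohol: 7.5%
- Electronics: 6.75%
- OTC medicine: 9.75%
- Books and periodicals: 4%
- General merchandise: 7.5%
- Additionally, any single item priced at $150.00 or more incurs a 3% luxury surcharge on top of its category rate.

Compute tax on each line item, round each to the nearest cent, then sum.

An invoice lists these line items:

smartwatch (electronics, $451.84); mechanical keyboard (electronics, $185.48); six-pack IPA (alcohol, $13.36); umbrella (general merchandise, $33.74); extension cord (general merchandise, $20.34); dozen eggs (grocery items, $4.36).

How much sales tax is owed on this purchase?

$67.19

Smartwatch $451.84: electronics → 6.75% + 3% surcharge = 9.75% → $44.05
Mechanical keyboard $185.48: electronics → 6.75% + 3% surcharge = 9.75% → $18.08
Six-pack IPA $13.36: alcohol → 7.5% → $1.00
Umbrella $33.74: general merchandise → 7.5% → $2.53
Extension cord $20.34: general merchandise → 7.5% → $1.53
Dozen eggs $4.36: grocery items → 0% → $0.00
Total tax = $44.05 + $18.08 + $1.00 + $2.53 + $1.53 = $67.19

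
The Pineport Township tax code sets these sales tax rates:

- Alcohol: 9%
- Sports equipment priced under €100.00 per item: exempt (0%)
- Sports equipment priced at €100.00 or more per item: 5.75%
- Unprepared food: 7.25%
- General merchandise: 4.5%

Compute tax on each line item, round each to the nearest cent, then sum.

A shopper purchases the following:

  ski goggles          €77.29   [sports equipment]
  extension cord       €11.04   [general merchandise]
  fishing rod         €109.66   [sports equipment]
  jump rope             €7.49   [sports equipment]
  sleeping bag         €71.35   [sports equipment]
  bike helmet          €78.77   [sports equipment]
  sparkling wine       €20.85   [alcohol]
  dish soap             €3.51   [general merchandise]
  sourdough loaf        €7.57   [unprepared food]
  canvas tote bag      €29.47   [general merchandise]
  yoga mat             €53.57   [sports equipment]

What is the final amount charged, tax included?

Ski goggles €77.29: sports equipment, under €100.00 → 0% → €0.00
Extension cord €11.04: general merchandise → 4.5% → €0.50
Fishing rod €109.66: sports equipment, €100.00 or more → 5.75% → €6.31
Jump rope €7.49: sports equipment, under €100.00 → 0% → €0.00
Sleeping bag €71.35: sports equipment, under €100.00 → 0% → €0.00
Bike helmet €78.77: sports equipment, under €100.00 → 0% → €0.00
Sparkling wine €20.85: alcohol → 9% → €1.88
Dish soap €3.51: general merchandise → 4.5% → €0.16
Sourdough loaf €7.57: unprepared food → 7.25% → €0.55
Canvas tote bag €29.47: general merchandise → 4.5% → €1.33
Yoga mat €53.57: sports equipment, under €100.00 → 0% → €0.00
Subtotal = €470.57; tax = €10.73; total due = €481.30

€481.30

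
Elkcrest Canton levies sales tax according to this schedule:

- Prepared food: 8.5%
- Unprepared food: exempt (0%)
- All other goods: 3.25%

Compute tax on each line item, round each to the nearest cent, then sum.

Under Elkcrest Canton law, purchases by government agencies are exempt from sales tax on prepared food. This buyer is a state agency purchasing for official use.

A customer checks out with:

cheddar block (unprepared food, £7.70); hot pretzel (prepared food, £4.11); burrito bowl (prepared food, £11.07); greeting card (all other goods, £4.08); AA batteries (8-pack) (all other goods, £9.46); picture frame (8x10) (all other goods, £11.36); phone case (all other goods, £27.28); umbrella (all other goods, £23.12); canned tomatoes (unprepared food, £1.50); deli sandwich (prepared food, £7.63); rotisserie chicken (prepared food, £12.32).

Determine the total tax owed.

£2.45

Cheddar block £7.70: unprepared food → 0% → £0.00
Hot pretzel £4.11: prepared food, buyer-exempt → 0% → £0.00
Burrito bowl £11.07: prepared food, buyer-exempt → 0% → £0.00
Greeting card £4.08: all other goods → 3.25% → £0.13
AA batteries (8-pack) £9.46: all other goods → 3.25% → £0.31
Picture frame (8x10) £11.36: all other goods → 3.25% → £0.37
Phone case £27.28: all other goods → 3.25% → £0.89
Umbrella £23.12: all other goods → 3.25% → £0.75
Canned tomatoes £1.50: unprepared food → 0% → £0.00
Deli sandwich £7.63: prepared food, buyer-exempt → 0% → £0.00
Rotisserie chicken £12.32: prepared food, buyer-exempt → 0% → £0.00
Total tax = £0.13 + £0.31 + £0.37 + £0.89 + £0.75 = £2.45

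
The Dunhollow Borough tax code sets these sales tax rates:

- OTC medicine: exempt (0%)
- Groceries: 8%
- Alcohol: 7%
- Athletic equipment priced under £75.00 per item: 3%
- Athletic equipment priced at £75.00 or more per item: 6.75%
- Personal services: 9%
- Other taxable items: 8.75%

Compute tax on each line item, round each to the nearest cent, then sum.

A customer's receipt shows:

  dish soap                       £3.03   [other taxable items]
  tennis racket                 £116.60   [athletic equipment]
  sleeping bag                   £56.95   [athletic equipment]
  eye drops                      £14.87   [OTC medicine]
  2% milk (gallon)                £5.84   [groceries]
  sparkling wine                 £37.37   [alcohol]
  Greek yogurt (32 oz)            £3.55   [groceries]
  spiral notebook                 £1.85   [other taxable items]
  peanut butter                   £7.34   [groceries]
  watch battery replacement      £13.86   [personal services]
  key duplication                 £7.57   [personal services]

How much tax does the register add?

£15.90

Dish soap £3.03: other taxable items → 8.75% → £0.27
Tennis racket £116.60: athletic equipment, £75.00 or more → 6.75% → £7.87
Sleeping bag £56.95: athletic equipment, under £75.00 → 3% → £1.71
Eye drops £14.87: OTC medicine → 0% → £0.00
2% milk (gallon) £5.84: groceries → 8% → £0.47
Sparkling wine £37.37: alcohol → 7% → £2.62
Greek yogurt (32 oz) £3.55: groceries → 8% → £0.28
Spiral notebook £1.85: other taxable items → 8.75% → £0.16
Peanut butter £7.34: groceries → 8% → £0.59
Watch battery replacement £13.86: personal services → 9% → £1.25
Key duplication £7.57: personal services → 9% → £0.68
Total tax = £0.27 + £7.87 + £1.71 + £0.47 + £2.62 + £0.28 + £0.16 + £0.59 + £1.25 + £0.68 = £15.90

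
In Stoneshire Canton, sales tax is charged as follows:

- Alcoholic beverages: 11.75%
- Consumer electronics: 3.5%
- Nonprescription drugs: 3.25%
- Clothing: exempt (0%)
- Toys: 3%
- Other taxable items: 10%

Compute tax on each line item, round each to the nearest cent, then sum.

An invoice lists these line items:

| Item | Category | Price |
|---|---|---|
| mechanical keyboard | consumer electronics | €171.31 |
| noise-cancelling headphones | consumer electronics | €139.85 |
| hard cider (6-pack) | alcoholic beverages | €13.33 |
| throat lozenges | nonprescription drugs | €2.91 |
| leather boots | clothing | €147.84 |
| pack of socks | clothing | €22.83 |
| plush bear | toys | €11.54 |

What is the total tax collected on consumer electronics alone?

€10.89

Mechanical keyboard €171.31: consumer electronics → 3.5% → €6.00
Noise-cancelling headphones €139.85: consumer electronics → 3.5% → €4.89
Tax on consumer electronics = €6.00 + €4.89 = €10.89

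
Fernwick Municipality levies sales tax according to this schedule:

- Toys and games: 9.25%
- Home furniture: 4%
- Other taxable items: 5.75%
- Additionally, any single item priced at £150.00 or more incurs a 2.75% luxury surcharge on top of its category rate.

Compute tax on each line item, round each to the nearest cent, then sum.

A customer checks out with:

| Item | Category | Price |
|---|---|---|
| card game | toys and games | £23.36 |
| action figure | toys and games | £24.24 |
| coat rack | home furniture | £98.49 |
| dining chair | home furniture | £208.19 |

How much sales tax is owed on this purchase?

£22.39

Card game £23.36: toys and games → 9.25% → £2.16
Action figure £24.24: toys and games → 9.25% → £2.24
Coat rack £98.49: home furniture → 4% → £3.94
Dining chair £208.19: home furniture → 4% + 2.75% surcharge = 6.75% → £14.05
Total tax = £2.16 + £2.24 + £3.94 + £14.05 = £22.39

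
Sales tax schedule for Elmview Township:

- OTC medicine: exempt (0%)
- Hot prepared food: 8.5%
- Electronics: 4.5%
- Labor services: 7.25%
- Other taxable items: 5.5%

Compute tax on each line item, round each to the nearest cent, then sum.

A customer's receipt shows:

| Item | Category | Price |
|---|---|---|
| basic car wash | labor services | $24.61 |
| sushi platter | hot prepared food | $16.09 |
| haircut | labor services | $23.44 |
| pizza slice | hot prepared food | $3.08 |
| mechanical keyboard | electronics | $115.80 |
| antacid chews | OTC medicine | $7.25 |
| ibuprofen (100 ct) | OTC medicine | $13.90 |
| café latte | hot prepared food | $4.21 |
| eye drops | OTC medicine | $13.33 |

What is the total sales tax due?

$10.68

Basic car wash $24.61: labor services → 7.25% → $1.78
Sushi platter $16.09: hot prepared food → 8.5% → $1.37
Haircut $23.44: labor services → 7.25% → $1.70
Pizza slice $3.08: hot prepared food → 8.5% → $0.26
Mechanical keyboard $115.80: electronics → 4.5% → $5.21
Antacid chews $7.25: OTC medicine → 0% → $0.00
Ibuprofen (100 ct) $13.90: OTC medicine → 0% → $0.00
Café latte $4.21: hot prepared food → 8.5% → $0.36
Eye drops $13.33: OTC medicine → 0% → $0.00
Total tax = $1.78 + $1.37 + $1.70 + $0.26 + $5.21 + $0.36 = $10.68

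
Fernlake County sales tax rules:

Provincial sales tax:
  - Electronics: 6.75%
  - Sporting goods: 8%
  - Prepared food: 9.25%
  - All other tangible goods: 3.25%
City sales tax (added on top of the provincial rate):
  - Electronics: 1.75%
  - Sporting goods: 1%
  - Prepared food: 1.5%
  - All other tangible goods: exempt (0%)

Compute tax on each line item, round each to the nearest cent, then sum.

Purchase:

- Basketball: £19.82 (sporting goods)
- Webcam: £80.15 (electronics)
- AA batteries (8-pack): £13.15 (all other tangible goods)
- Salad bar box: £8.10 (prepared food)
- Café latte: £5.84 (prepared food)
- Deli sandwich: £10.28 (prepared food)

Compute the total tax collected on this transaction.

Basketball £19.82: sporting goods → 8% + 1% city = 9% → £1.78
Webcam £80.15: electronics → 6.75% + 1.75% city = 8.5% → £6.81
AA batteries (8-pack) £13.15: all other tangible goods → 3.25% + 0% city = 3.25% → £0.43
Salad bar box £8.10: prepared food → 9.25% + 1.5% city = 10.75% → £0.87
Café latte £5.84: prepared food → 9.25% + 1.5% city = 10.75% → £0.63
Deli sandwich £10.28: prepared food → 9.25% + 1.5% city = 10.75% → £1.11
Total tax = £1.78 + £6.81 + £0.43 + £0.87 + £0.63 + £1.11 = £11.63

£11.63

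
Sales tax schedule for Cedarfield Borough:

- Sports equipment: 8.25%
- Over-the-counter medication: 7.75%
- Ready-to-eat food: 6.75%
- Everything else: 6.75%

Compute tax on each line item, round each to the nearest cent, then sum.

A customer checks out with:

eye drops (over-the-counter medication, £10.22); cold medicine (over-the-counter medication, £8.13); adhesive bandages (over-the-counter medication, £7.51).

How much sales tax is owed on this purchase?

£2.00

Eye drops £10.22: over-the-counter medication → 7.75% → £0.79
Cold medicine £8.13: over-the-counter medication → 7.75% → £0.63
Adhesive bandages £7.51: over-the-counter medication → 7.75% → £0.58
Total tax = £0.79 + £0.63 + £0.58 = £2.00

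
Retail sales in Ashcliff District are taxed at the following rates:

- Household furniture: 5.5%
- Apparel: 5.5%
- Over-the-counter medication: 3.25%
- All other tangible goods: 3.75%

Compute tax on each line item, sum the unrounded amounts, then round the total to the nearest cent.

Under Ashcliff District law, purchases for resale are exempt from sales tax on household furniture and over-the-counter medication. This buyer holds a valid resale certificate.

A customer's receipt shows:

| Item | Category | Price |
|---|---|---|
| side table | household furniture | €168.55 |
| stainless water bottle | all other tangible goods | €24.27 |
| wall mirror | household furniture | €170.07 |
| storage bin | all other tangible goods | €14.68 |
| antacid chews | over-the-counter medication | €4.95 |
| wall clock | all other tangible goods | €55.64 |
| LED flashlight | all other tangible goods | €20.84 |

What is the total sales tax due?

Side table €168.55: household furniture, buyer-exempt → 0% → €0.00
Stainless water bottle €24.27: all other tangible goods → 3.75% → €0.910125
Wall mirror €170.07: household furniture, buyer-exempt → 0% → €0.00
Storage bin €14.68: all other tangible goods → 3.75% → €0.5505
Antacid chews €4.95: over-the-counter medication, buyer-exempt → 0% → €0.00
Wall clock €55.64: all other tangible goods → 3.75% → €2.0865
LED flashlight €20.84: all other tangible goods → 3.75% → €0.7815
Unrounded tax sum = €4.328625 → €4.33

€4.33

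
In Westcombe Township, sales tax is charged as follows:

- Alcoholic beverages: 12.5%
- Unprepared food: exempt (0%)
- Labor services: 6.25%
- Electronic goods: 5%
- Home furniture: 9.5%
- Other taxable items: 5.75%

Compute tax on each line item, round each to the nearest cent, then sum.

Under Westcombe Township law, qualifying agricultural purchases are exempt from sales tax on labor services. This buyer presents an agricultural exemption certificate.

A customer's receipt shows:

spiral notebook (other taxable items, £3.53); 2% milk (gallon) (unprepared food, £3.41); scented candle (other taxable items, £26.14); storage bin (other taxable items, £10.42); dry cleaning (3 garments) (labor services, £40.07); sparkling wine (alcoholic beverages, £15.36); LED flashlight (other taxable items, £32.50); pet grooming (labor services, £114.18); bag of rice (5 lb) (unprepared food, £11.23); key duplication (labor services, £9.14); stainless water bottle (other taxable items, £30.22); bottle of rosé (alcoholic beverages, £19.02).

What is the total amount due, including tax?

Spiral notebook £3.53: other taxable items → 5.75% → £0.20
2% milk (gallon) £3.41: unprepared food → 0% → £0.00
Scented candle £26.14: other taxable items → 5.75% → £1.50
Storage bin £10.42: other taxable items → 5.75% → £0.60
Dry cleaning (3 garments) £40.07: labor services, buyer-exempt → 0% → £0.00
Sparkling wine £15.36: alcoholic beverages → 12.5% → £1.92
LED flashlight £32.50: other taxable items → 5.75% → £1.87
Pet grooming £114.18: labor services, buyer-exempt → 0% → £0.00
Bag of rice (5 lb) £11.23: unprepared food → 0% → £0.00
Key duplication £9.14: labor services, buyer-exempt → 0% → £0.00
Stainless water bottle £30.22: other taxable items → 5.75% → £1.74
Bottle of rosé £19.02: alcoholic beverages → 12.5% → £2.38
Subtotal = £315.22; tax = £10.21; total due = £325.43

£325.43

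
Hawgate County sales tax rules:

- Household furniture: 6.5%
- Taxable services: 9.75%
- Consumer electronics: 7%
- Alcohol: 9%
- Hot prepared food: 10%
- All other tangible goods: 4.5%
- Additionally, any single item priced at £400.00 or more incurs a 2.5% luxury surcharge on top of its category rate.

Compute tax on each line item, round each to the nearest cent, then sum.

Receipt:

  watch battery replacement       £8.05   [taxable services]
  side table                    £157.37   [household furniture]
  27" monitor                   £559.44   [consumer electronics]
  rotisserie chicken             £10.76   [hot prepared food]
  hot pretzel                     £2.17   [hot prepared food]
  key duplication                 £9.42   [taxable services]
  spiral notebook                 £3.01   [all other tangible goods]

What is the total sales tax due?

Watch battery replacement £8.05: taxable services → 9.75% → £0.78
Side table £157.37: household furniture → 6.5% → £10.23
27" monitor £559.44: consumer electronics → 7% + 2.5% surcharge = 9.5% → £53.15
Rotisserie chicken £10.76: hot prepared food → 10% → £1.08
Hot pretzel £2.17: hot prepared food → 10% → £0.22
Key duplication £9.42: taxable services → 9.75% → £0.92
Spiral notebook £3.01: all other tangible goods → 4.5% → £0.14
Total tax = £0.78 + £10.23 + £53.15 + £1.08 + £0.22 + £0.92 + £0.14 = £66.52

£66.52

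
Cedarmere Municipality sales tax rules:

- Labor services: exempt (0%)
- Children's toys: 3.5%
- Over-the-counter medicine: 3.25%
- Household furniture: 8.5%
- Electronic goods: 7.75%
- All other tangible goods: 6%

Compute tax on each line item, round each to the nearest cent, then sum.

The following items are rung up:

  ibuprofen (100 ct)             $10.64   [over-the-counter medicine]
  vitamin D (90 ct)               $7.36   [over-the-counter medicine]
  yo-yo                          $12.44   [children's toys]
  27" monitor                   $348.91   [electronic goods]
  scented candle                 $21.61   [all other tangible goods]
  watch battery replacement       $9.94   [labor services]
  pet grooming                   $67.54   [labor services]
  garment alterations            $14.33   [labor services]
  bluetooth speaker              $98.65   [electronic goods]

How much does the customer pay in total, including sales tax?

Ibuprofen (100 ct) $10.64: over-the-counter medicine → 3.25% → $0.35
Vitamin D (90 ct) $7.36: over-the-counter medicine → 3.25% → $0.24
Yo-yo $12.44: children's toys → 3.5% → $0.44
27" monitor $348.91: electronic goods → 7.75% → $27.04
Scented candle $21.61: all other tangible goods → 6% → $1.30
Watch battery replacement $9.94: labor services → 0% → $0.00
Pet grooming $67.54: labor services → 0% → $0.00
Garment alterations $14.33: labor services → 0% → $0.00
Bluetooth speaker $98.65: electronic goods → 7.75% → $7.65
Subtotal = $591.42; tax = $37.02; total due = $628.44

$628.44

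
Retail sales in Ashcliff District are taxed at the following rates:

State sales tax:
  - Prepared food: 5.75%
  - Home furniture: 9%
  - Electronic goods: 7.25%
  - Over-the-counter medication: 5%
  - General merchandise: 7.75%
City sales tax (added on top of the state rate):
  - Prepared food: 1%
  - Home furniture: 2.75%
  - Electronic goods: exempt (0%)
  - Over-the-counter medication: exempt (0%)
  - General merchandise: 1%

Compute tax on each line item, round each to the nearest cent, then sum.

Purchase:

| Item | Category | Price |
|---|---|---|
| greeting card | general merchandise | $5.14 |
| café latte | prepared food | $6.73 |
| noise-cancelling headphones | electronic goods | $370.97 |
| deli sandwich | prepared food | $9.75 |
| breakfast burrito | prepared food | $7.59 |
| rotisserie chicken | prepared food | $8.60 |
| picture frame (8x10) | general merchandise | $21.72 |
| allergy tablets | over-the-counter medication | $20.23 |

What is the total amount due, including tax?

$483.19

Greeting card $5.14: general merchandise → 7.75% + 1% city = 8.75% → $0.45
Café latte $6.73: prepared food → 5.75% + 1% city = 6.75% → $0.45
Noise-cancelling headphones $370.97: electronic goods → 7.25% + 0% city = 7.25% → $26.90
Deli sandwich $9.75: prepared food → 5.75% + 1% city = 6.75% → $0.66
Breakfast burrito $7.59: prepared food → 5.75% + 1% city = 6.75% → $0.51
Rotisserie chicken $8.60: prepared food → 5.75% + 1% city = 6.75% → $0.58
Picture frame (8x10) $21.72: general merchandise → 7.75% + 1% city = 8.75% → $1.90
Allergy tablets $20.23: over-the-counter medication → 5% + 0% city = 5% → $1.01
Subtotal = $450.73; tax = $32.46; total due = $483.19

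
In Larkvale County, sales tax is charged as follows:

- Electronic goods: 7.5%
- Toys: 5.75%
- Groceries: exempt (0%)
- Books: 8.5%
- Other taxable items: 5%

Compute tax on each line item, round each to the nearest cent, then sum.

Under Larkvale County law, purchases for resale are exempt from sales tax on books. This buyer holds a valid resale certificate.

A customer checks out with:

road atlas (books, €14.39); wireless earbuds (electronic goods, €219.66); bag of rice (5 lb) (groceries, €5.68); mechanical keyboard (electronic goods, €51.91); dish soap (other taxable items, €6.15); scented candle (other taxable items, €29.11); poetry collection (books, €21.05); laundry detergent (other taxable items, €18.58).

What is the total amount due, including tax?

Road atlas €14.39: books, buyer-exempt → 0% → €0.00
Wireless earbuds €219.66: electronic goods → 7.5% → €16.47
Bag of rice (5 lb) €5.68: groceries → 0% → €0.00
Mechanical keyboard €51.91: electronic goods → 7.5% → €3.89
Dish soap €6.15: other taxable items → 5% → €0.31
Scented candle €29.11: other taxable items → 5% → €1.46
Poetry collection €21.05: books, buyer-exempt → 0% → €0.00
Laundry detergent €18.58: other taxable items → 5% → €0.93
Subtotal = €366.53; tax = €23.06; total due = €389.59

€389.59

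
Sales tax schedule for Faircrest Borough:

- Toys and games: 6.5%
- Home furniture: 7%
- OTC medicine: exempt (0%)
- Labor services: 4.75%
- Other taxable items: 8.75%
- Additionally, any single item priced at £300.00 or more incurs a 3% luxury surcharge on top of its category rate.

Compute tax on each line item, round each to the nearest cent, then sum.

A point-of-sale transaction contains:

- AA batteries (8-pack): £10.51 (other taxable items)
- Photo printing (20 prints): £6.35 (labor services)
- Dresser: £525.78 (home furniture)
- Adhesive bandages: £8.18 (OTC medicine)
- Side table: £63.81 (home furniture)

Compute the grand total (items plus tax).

AA batteries (8-pack) £10.51: other taxable items → 8.75% → £0.92
Photo printing (20 prints) £6.35: labor services → 4.75% → £0.30
Dresser £525.78: home furniture → 7% + 3% surcharge = 10% → £52.58
Adhesive bandages £8.18: OTC medicine → 0% → £0.00
Side table £63.81: home furniture → 7% → £4.47
Subtotal = £614.63; tax = £58.27; total due = £672.90

£672.90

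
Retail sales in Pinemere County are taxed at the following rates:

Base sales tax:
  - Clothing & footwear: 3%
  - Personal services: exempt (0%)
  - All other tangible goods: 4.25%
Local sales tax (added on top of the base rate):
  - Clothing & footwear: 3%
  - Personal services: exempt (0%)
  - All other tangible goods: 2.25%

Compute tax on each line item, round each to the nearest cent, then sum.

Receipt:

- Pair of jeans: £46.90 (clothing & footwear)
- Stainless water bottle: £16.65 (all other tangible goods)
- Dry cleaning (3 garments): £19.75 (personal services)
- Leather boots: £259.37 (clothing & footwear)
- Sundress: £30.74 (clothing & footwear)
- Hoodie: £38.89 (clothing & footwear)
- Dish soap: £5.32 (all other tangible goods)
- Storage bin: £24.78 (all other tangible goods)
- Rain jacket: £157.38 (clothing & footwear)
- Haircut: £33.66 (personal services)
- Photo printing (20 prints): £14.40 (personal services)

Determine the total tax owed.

Pair of jeans £46.90: clothing & footwear → 3% + 3% local = 6% → £2.81
Stainless water bottle £16.65: all other tangible goods → 4.25% + 2.25% local = 6.5% → £1.08
Dry cleaning (3 garments) £19.75: personal services → 0% + 0% local = 0% → £0.00
Leather boots £259.37: clothing & footwear → 3% + 3% local = 6% → £15.56
Sundress £30.74: clothing & footwear → 3% + 3% local = 6% → £1.84
Hoodie £38.89: clothing & footwear → 3% + 3% local = 6% → £2.33
Dish soap £5.32: all other tangible goods → 4.25% + 2.25% local = 6.5% → £0.35
Storage bin £24.78: all other tangible goods → 4.25% + 2.25% local = 6.5% → £1.61
Rain jacket £157.38: clothing & footwear → 3% + 3% local = 6% → £9.44
Haircut £33.66: personal services → 0% + 0% local = 0% → £0.00
Photo printing (20 prints) £14.40: personal services → 0% + 0% local = 0% → £0.00
Total tax = £2.81 + £1.08 + £15.56 + £1.84 + £2.33 + £0.35 + £1.61 + £9.44 = £35.02

£35.02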